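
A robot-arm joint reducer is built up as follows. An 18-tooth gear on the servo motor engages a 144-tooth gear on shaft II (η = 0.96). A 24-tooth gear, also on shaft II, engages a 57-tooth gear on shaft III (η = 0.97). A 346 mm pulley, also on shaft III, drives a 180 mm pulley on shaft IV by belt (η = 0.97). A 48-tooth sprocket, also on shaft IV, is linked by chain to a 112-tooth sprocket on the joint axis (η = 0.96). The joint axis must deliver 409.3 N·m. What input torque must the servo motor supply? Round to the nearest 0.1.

Overall ratio R = 8 × 2.375 × 0.52023 × 2.3333 = 23.064; overall efficiency η = 0.96 × 0.97 × 0.97 × 0.96 = 0.8671.
Input torque = output torque / (R × η) = 409.3 / (23.064 × 0.8671) = 20.466 N·m.

20.5 N·m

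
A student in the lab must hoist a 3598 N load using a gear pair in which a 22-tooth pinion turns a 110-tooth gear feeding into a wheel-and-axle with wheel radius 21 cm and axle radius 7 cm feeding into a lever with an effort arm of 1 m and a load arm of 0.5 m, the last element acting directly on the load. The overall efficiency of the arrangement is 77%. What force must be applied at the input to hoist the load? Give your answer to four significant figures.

155.8 N

Gear pair MA = 110/22 = 5.
Wheel-and-axle MA = R/r = 21/7 = 3.
Lever MA = effort arm / load arm = 1/0.5 = 2.
Combined ideal MA = 5 × 3 × 2 = 30.
Actual MA = 30 × 0.77 = 23.1.
Effort = load / actual MA = 3598 / 23.1 = 155.76 N.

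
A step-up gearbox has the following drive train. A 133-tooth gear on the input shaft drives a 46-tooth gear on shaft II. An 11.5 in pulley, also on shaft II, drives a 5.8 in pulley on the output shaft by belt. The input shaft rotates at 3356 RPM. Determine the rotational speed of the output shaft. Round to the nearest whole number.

Gear mesh: ratio = 46/133 = 0.34586, so shaft II turns at 3356 / 0.34586 = 9703.2 RPM.
Belt: ratio = 5.8/11.5 = 0.50435, so the output shaft turns at 9703.2 / 0.50435 = 19239 RPM.

19239 RPM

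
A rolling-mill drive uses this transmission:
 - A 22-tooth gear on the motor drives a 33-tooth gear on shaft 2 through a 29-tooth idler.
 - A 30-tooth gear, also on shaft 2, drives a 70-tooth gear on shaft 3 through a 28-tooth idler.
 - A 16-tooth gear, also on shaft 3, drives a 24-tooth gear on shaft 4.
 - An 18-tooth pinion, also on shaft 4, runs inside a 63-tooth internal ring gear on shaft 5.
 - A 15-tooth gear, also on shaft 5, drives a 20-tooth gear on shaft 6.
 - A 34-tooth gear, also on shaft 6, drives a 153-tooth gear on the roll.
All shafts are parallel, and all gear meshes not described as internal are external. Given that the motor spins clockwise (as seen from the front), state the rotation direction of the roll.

counterclockwise

the motor → shaft 2: driver → idler → driven is 2 external meshes, 2 reversals → CW.
shaft 2 → shaft 3: driver → idler → driven is 2 external meshes, 2 reversals → CW.
shaft 3 → shaft 4: external mesh, 1 reversal → CCW.
shaft 4 → shaft 5: internal mesh, same direction → CCW.
shaft 5 → shaft 6: external mesh, 1 reversal → CW.
shaft 6 → the roll: external mesh, 1 reversal → CCW.
7 reversals in total — an odd number — so the roll turns opposite to the motor.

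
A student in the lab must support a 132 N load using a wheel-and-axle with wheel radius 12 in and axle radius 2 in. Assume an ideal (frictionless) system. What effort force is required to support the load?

Wheel-and-axle MA = R/r = 12/2 = 6.
Effort = load / MA = 132 / 6 = 22 N.

22 N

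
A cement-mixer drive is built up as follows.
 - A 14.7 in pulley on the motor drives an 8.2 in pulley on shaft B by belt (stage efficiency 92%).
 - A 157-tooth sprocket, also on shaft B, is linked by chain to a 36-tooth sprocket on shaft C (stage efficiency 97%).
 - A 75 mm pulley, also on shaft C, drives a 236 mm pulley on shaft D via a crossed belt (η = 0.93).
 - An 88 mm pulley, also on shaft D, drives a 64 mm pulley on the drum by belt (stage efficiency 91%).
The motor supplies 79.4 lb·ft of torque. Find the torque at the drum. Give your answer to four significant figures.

Belt: ratio = 8.2/14.7 = 0.55782; torque at shaft B = 79.4 × 0.55782 × 0.92 = 40.748 lb·ft.
Chain: ratio = 36/157 = 0.2293; torque at shaft C = 40.748 × 0.2293 × 0.97 = 9.0632 lb·ft.
Belt: ratio = 236/75 = 3.1467; torque at shaft D = 9.0632 × 3.1467 × 0.93 = 26.522 lb·ft.
Belt: ratio = 64/88 = 0.72727; torque at the drum = 26.522 × 0.72727 × 0.91 = 17.553 lb·ft.

17.55 lb·ft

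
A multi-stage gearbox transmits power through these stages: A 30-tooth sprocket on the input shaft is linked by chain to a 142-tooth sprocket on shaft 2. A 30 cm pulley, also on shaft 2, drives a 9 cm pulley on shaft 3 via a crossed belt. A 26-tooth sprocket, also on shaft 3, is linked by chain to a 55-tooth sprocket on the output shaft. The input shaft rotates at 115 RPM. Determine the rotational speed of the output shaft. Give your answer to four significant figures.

Chain: ratio = 142/30 = 4.7333, so shaft 2 turns at 115 / 4.7333 = 24.296 RPM.
Belt: ratio = 9/30 = 0.3, so shaft 3 turns at 24.296 / 0.3 = 80.986 RPM.
Chain: ratio = 55/26 = 2.1154, so the output shaft turns at 80.986 / 2.1154 = 38.284 RPM.

38.28 RPM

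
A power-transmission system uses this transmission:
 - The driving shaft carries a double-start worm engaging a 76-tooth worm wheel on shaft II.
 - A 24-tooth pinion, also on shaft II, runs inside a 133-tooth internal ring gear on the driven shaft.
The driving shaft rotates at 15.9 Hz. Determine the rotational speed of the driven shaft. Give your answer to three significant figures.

the driving shaft → shaft II (worm, 76/2): 15.9 ÷ 38 = 0.41842 Hz
shaft II → the driven shaft (internal gear, 133/24): 0.41842 ÷ 5.5417 = 0.075505 Hz

0.0755 Hz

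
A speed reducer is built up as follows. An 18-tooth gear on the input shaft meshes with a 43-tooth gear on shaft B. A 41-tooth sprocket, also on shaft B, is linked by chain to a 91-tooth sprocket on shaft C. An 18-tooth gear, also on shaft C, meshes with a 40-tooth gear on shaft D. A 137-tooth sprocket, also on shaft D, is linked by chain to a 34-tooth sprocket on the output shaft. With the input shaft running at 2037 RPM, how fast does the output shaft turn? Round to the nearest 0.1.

the input shaft → shaft B (gear mesh, 43/18): 2037 ÷ 2.3889 = 852.7 RPM
shaft B → shaft C (chain, 91/41): 852.7 ÷ 2.2195 = 384.18 RPM
shaft C → shaft D (gear mesh, 40/18): 384.18 ÷ 2.2222 = 172.88 RPM
shaft D → the output shaft (chain, 34/137): 172.88 ÷ 0.24818 = 696.61 RPM

696.6 RPM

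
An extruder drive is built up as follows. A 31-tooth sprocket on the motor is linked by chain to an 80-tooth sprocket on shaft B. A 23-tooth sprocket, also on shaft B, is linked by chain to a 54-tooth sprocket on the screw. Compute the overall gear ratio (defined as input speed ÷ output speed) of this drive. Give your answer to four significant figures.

Each stage contributes driven/driver: chain 80/31 = 2.5806, chain 54/23 = 2.3478.
Overall: 2.5806 × 2.3478 = 6.0589.

6.059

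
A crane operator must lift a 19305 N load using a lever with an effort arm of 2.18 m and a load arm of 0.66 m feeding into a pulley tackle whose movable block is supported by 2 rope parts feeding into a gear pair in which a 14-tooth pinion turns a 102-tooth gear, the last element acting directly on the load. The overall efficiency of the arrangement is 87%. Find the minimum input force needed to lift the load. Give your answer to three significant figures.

461 N

Lever MA = effort arm / load arm = 2.18/0.66 = 3.303.
Block-and-tackle MA = number of supporting rope parts = 2.
Gear pair MA = 102/14 = 7.2857.
Combined ideal MA = 3.303 × 2 × 7.2857 = 48.13.
Actual MA = 48.13 × 0.87 = 41.873.
Effort = load / actual MA = 19305 / 41.873 = 461.04 N.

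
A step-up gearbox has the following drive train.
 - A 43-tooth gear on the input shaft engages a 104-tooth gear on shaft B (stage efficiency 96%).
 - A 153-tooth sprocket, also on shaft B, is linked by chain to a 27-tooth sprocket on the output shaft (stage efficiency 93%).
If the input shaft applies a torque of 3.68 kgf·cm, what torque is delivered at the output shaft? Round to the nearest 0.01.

1.40 kgf·cm

Gear mesh: ratio = 104/43 = 2.4186; torque at shaft B = 3.68 × 2.4186 × 0.96 = 8.5444 kgf·cm.
Chain: ratio = 27/153 = 0.17647; torque at the output shaft = 8.5444 × 0.17647 × 0.93 = 1.4023 kgf·cm.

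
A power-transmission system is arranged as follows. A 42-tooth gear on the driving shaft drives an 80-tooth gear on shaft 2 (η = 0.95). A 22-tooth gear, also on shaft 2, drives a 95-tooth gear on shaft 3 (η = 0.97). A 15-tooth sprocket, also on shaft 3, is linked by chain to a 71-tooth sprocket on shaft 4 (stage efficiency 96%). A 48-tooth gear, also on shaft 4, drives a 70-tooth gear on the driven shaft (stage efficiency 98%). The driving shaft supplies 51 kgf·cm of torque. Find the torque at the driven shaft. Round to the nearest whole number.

After the gear mesh (80/42): 51 × 1.9048 × 0.95 = 92.286 kgf·cm
After the gear mesh (95/22): 92.286 × 4.3182 × 0.97 = 386.55 kgf·cm
After the chain (71/15): 386.55 × 4.7333 × 0.96 = 1756.5 kgf·cm
After the gear mesh (70/48): 1756.5 × 1.4583 × 0.98 = 2510.3 kgf·cm

2510 kgf·cm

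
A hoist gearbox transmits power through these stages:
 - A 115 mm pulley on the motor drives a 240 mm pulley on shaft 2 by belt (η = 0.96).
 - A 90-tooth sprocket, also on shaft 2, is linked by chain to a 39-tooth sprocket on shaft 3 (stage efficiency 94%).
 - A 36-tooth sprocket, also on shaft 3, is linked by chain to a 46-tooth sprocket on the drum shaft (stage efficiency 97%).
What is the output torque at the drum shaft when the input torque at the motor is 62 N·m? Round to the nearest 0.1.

62.7 N·m

Belt: ratio = 240/115 = 2.087; torque at shaft 2 = 62 × 2.087 × 0.96 = 124.22 N·m.
Chain: ratio = 39/90 = 0.43333; torque at shaft 3 = 124.22 × 0.43333 × 0.94 = 50.597 N·m.
Chain: ratio = 46/36 = 1.2778; torque at the drum shaft = 50.597 × 1.2778 × 0.97 = 62.712 N·m.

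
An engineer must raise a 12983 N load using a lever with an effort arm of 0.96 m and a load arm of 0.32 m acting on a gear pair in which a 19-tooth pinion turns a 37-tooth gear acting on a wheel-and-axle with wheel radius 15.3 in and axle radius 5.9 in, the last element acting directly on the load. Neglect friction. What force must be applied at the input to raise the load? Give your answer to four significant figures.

Lever MA = effort arm / load arm = 0.96/0.32 = 3.
Gear pair MA = 37/19 = 1.9474.
Wheel-and-axle MA = R/r = 15.3/5.9 = 2.5932.
Combined ideal MA = 3 × 1.9474 × 2.5932 = 15.15.
Effort = load / MA = 12983 / 15.15 = 856.97 N.

857.0 N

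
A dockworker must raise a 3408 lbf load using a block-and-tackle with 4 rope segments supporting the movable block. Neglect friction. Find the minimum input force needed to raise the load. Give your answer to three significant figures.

852 lbf

Block-and-tackle MA = number of supporting rope parts = 4.
Effort = load / MA = 3408 / 4 = 852 lbf.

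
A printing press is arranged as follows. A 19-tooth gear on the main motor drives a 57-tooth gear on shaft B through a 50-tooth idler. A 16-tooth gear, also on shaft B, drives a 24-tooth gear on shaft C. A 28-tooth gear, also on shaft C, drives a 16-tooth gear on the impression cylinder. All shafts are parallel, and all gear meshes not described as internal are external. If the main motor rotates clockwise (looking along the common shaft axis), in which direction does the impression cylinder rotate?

the main motor → shaft B: driver → idler → driven is 2 external meshes, 2 reversals → CW.
shaft B → shaft C: external mesh, 1 reversal → CCW.
shaft C → the impression cylinder: external mesh, 1 reversal → CW.
4 reversals in total — an even number — so the impression cylinder turns the same way as the main motor.

clockwise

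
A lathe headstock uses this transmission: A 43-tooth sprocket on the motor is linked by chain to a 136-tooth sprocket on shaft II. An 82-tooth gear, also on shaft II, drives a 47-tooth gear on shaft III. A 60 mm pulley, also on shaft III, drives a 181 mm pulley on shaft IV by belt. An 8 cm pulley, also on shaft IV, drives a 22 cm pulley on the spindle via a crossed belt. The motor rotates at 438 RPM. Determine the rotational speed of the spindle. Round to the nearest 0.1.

chain 136/43 = 3.1628 → 438/3.1628 = 138.49 RPM
gear mesh 47/82 = 0.57317 → 138.49/0.57317 = 241.61 RPM
belt 181/60 = 3.0167 → 241.61/3.0167 = 80.093 RPM
belt 22/8 = 2.75 → 80.093/2.75 = 29.125 RPM

29.1 RPM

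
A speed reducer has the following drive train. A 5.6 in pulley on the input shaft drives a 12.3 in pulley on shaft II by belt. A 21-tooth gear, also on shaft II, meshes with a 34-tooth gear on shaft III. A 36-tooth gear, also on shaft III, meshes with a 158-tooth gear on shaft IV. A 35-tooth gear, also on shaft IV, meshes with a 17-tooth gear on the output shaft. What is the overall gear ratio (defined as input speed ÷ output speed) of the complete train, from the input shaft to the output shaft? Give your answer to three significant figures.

Each stage contributes driven/driver: belt 12.3/5.6 = 2.1964, gear mesh 34/21 = 1.619, gear mesh 158/36 = 4.3889, gear mesh 17/35 = 0.48571.
Overall: 2.1964 × 1.619 × 4.3889 × 0.48571 = 7.5807.

7.58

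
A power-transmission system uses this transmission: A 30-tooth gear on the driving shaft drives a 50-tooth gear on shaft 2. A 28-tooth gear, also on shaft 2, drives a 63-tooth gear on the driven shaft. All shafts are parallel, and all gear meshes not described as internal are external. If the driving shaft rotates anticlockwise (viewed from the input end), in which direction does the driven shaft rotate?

anticlockwise

the driving shaft → shaft 2: external mesh, 1 reversal → CW.
shaft 2 → the driven shaft: external mesh, 1 reversal → CCW.
2 reversals in total — an even number — so the driven shaft turns the same way as the driving shaft.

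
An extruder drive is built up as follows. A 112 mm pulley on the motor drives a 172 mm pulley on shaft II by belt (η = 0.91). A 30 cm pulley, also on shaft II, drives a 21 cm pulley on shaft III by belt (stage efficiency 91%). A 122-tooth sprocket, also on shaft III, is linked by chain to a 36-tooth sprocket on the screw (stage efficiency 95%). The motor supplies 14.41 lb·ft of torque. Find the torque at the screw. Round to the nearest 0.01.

Belt: ratio = 172/112 = 1.5357; torque at shaft II = 14.41 × 1.5357 × 0.91 = 20.138 lb·ft.
Belt: ratio = 21/30 = 0.7; torque at shaft III = 20.138 × 0.7 × 0.91 = 12.828 lb·ft.
Chain: ratio = 36/122 = 0.29508; torque at the screw = 12.828 × 0.29508 × 0.95 = 3.596 lb·ft.

3.60 lb·ft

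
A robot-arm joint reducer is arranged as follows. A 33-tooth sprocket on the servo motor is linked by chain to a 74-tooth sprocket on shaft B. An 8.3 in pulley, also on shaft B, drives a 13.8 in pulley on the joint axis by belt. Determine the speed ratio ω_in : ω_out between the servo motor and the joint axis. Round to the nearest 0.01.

Each stage contributes driven/driver: chain 74/33 = 2.2424, belt 13.8/8.3 = 1.6627.
Overall: 2.2424 × 1.6627 = 3.7284.

3.73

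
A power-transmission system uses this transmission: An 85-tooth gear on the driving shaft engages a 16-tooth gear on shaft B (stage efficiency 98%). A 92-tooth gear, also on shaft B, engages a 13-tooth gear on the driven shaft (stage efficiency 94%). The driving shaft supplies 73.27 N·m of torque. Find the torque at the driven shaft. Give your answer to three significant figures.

gear mesh 16/85 = 0.18824 → τ = 73.27·0.18824·0.98 = 13.516 N·m
gear mesh 13/92 = 0.1413 → τ = 13.516·0.1413·0.94 = 1.7953 N·m

1.80 N·m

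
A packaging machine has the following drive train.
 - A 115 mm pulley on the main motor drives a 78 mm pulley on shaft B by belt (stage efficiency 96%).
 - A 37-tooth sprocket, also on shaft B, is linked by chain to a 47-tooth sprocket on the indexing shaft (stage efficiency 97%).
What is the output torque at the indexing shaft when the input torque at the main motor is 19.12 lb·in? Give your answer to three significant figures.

15.3 lb·in

After the belt (78/115): 19.12 × 0.67826 × 0.96 = 12.45 lb·in
After the chain (47/37): 12.45 × 1.2703 × 0.97 = 15.34 lb·in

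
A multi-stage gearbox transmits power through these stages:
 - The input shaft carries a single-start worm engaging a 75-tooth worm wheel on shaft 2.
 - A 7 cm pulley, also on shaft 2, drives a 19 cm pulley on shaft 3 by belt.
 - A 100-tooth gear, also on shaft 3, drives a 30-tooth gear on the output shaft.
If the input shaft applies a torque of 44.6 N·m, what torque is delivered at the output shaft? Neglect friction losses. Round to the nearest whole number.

After the worm (75/1): 44.6 × 75 = 3345 N·m
After the belt (19/7): 3345 × 2.7143 = 9079.3 N·m
After the gear mesh (30/100): 9079.3 × 0.3 = 2723.8 N·m

2724 N·m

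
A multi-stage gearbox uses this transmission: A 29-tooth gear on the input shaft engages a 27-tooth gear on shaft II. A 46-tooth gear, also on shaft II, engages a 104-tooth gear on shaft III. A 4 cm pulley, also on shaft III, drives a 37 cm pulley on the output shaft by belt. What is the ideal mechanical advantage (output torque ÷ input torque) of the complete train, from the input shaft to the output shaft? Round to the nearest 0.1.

19.5

Each stage contributes driven/driver: gear mesh 27/29 = 0.93103, gear mesh 104/46 = 2.2609, belt 37/4 = 9.25.
Overall: 0.93103 × 2.2609 × 9.25 = 19.471.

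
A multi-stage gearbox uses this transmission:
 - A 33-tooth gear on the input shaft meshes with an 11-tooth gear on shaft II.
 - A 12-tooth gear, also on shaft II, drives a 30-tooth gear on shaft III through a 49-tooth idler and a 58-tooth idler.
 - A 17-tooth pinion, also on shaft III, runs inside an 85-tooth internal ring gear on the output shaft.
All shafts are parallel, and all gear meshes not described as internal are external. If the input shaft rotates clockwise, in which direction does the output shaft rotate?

the input shaft → shaft II: external mesh, 1 reversal → CCW.
shaft II → shaft III: driver → idler → idler → driven is 3 external meshes, 3 reversals → CW.
shaft III → the output shaft: internal mesh, same direction → CW.
4 reversals in total — an even number — so the output shaft turns the same way as the input shaft.

clockwise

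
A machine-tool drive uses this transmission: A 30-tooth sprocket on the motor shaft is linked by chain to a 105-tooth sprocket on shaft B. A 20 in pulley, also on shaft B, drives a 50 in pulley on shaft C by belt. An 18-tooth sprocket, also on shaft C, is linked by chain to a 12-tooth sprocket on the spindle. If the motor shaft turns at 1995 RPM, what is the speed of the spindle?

342 RPM

the motor shaft → shaft B (chain, 105/30): 1995 ÷ 3.5 = 570 RPM
shaft B → shaft C (belt, 50/20): 570 ÷ 2.5 = 228 RPM
shaft C → the spindle (chain, 12/18): 228 ÷ 0.66667 = 342 RPM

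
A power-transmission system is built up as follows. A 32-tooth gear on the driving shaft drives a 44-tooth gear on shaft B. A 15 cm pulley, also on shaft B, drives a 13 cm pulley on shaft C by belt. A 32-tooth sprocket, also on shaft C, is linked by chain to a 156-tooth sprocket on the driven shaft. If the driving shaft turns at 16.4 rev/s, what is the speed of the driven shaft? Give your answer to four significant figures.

2.823 rev/s

gear mesh 44/32 = 1.375 → 16.4/1.375 = 11.927 rev/s
belt 13/15 = 0.86667 → 11.927/0.86667 = 13.762 rev/s
chain 156/32 = 4.875 → 13.762/4.875 = 2.823 rev/s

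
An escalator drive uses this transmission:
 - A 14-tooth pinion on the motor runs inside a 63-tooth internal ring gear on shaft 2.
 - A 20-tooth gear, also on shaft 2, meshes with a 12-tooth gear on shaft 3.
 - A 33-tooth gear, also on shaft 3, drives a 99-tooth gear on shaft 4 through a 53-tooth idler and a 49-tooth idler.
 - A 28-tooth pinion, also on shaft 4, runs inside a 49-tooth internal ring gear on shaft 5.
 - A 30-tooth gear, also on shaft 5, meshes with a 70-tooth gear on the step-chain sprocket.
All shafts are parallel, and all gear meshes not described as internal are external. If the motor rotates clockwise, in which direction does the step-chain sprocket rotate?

the motor → shaft 2: internal mesh, same direction → CW.
shaft 2 → shaft 3: external mesh, 1 reversal → CCW.
shaft 3 → shaft 4: driver → idler → idler → driven is 3 external meshes, 3 reversals → CW.
shaft 4 → shaft 5: internal mesh, same direction → CW.
shaft 5 → the step-chain sprocket: external mesh, 1 reversal → CCW.
5 reversals in total — an odd number — so the step-chain sprocket turns opposite to the motor.

counterclockwise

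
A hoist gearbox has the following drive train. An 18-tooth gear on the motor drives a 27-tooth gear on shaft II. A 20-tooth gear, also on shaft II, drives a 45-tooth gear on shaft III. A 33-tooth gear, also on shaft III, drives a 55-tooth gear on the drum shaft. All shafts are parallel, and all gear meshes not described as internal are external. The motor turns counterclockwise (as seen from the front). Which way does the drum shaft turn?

clockwise

the motor → shaft II: external mesh, 1 reversal → CW.
shaft II → shaft III: external mesh, 1 reversal → CCW.
shaft III → the drum shaft: external mesh, 1 reversal → CW.
3 reversals in total — an odd number — so the drum shaft turns opposite to the motor.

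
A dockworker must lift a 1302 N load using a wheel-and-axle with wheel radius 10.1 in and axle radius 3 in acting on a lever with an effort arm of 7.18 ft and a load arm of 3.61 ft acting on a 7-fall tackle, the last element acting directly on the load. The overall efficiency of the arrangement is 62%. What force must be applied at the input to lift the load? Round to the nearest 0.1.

Wheel-and-axle MA = R/r = 10.1/3 = 3.3667.
Lever MA = effort arm / load arm = 7.18/3.61 = 1.9889.
Block-and-tackle MA = number of supporting rope parts = 7.
Combined ideal MA = 3.3667 × 1.9889 × 7 = 46.872.
Actual MA = 46.872 × 0.62 = 29.061.
Effort = load / actual MA = 1302 / 29.061 = 44.803 N.

44.8 N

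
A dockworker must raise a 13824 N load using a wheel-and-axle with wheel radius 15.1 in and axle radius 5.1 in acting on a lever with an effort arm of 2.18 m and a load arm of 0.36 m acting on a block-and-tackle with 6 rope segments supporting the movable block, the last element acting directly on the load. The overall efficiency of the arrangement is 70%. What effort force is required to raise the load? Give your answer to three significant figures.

184 N

Wheel-and-axle MA = R/r = 15.1/5.1 = 2.9608.
Lever MA = effort arm / load arm = 2.18/0.36 = 6.0556.
Block-and-tackle MA = number of supporting rope parts = 6.
Combined ideal MA = 2.9608 × 6.0556 × 6 = 107.58.
Actual MA = 107.58 × 0.70 = 75.303.
Effort = load / actual MA = 13824 / 75.303 = 183.58 N.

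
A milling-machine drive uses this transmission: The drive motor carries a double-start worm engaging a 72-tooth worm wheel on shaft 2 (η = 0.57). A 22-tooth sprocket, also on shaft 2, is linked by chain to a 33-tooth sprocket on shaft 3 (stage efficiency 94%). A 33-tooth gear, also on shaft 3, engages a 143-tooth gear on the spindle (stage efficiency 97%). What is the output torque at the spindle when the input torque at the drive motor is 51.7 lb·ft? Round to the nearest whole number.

worm 72/2 = 36 → τ = 51.7·36·0.57 = 1060.9 lb·ft
chain 33/22 = 1.5 → τ = 1060.9·1.5·0.94 = 1495.8 lb·ft
gear mesh 143/33 = 4.3333 → τ = 1495.8·4.3333·0.97 = 6287.5 lb·ft

6288 lb·ft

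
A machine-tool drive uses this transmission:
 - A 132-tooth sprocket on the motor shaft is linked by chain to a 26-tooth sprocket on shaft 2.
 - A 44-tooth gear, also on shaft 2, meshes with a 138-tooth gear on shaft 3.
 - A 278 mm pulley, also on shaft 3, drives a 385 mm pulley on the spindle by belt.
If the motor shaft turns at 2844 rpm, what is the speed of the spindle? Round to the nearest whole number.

the motor shaft → shaft 2 (chain, 26/132): 2844 ÷ 0.19697 = 14439 rpm
shaft 2 → shaft 3 (gear mesh, 138/44): 14439 ÷ 3.1364 = 4603.7 rpm
shaft 3 → the spindle (belt, 385/278): 4603.7 ÷ 1.3849 = 3324.2 rpm

3324 rpm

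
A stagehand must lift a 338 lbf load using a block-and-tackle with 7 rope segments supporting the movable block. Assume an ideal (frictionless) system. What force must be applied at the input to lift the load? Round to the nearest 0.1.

Block-and-tackle MA = number of supporting rope parts = 7.
Effort = load / MA = 338 / 7 = 48.286 lbf.

48.3 lbf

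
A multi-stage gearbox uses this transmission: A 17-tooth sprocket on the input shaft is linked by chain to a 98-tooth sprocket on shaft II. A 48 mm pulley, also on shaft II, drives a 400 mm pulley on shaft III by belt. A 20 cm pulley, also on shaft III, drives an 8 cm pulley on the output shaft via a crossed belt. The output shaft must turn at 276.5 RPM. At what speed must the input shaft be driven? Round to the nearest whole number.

5313 RPM

Overall ratio R = 5.7647 × 8.3333 × 0.4 = 19.216.
Required input speed = output speed × R = 276.5 × 19.216 = 5313.1 RPM.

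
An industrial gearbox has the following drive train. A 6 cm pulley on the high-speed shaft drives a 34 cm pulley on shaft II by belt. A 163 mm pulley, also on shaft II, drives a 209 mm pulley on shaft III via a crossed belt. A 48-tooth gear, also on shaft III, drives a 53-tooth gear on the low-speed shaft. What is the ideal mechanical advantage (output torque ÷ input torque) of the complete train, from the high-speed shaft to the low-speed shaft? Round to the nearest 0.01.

8.02

Each stage contributes driven/driver: belt 34/6 = 5.6667, belt 209/163 = 1.2822, gear mesh 53/48 = 1.1042.
Overall: 5.6667 × 1.2822 × 1.1042 = 8.0227.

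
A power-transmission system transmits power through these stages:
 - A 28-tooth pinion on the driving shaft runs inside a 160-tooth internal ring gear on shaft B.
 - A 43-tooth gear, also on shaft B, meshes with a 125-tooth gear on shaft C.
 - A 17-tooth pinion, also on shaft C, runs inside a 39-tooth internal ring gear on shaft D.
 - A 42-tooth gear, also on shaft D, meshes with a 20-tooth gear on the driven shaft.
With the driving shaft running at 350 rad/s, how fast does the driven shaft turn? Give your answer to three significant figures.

internal gear 160/28 = 5.7143 → 350/5.7143 = 61.25 rad/s
gear mesh 125/43 = 2.907 → 61.25/2.907 = 21.07 rad/s
internal gear 39/17 = 2.2941 → 21.07/2.2941 = 9.1844 rad/s
gear mesh 20/42 = 0.47619 → 9.1844/0.47619 = 19.287 rad/s

19.3 rad/s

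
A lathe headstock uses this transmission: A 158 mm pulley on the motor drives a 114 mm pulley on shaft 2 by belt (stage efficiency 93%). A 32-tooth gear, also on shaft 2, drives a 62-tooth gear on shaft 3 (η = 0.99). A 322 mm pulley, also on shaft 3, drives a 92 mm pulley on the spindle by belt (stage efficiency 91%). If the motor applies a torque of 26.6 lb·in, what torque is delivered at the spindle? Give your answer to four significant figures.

8.901 lb·in

Belt: ratio = 114/158 = 0.72152; torque at shaft 2 = 26.6 × 0.72152 × 0.93 = 17.849 lb·in.
Gear mesh: ratio = 62/32 = 1.9375; torque at shaft 3 = 17.849 × 1.9375 × 0.99 = 34.236 lb·in.
Belt: ratio = 92/322 = 0.28571; torque at the spindle = 34.236 × 0.28571 × 0.91 = 8.9015 lb·in.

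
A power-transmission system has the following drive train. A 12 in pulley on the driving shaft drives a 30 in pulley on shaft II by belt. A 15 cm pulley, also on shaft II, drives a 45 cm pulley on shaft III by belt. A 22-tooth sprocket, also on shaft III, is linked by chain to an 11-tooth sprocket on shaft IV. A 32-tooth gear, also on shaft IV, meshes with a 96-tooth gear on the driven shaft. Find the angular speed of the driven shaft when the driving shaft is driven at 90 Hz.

8 Hz

Belt: ratio = 30/12 = 2.5, so shaft II turns at 90 / 2.5 = 36 Hz.
Belt: ratio = 45/15 = 3, so shaft III turns at 36 / 3 = 12 Hz.
Chain: ratio = 11/22 = 0.5, so shaft IV turns at 12 / 0.5 = 24 Hz.
Gear mesh: ratio = 96/32 = 3, so the driven shaft turns at 24 / 3 = 8 Hz.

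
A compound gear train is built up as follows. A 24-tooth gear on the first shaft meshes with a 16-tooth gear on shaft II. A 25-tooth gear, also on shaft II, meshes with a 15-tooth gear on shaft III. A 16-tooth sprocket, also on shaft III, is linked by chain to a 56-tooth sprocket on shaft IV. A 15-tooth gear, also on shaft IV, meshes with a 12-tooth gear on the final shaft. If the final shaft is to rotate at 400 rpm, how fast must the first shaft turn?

Overall ratio R = 0.66667 × 0.6 × 3.5 × 0.8 = 1.12.
Required input speed = output speed × R = 400 × 1.12 = 448 rpm.

448 rpm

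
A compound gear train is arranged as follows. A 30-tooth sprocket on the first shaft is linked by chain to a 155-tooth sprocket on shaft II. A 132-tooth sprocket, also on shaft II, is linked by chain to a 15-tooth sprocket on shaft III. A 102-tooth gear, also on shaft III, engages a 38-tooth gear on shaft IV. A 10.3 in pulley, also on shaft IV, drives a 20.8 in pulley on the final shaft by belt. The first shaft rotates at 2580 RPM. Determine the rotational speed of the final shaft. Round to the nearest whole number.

5841 RPM

Chain: ratio = 155/30 = 5.1667, so shaft II turns at 2580 / 5.1667 = 499.35 RPM.
Chain: ratio = 15/132 = 0.11364, so shaft III turns at 499.35 / 0.11364 = 4394.3 RPM.
Gear mesh: ratio = 38/102 = 0.37255, so shaft IV turns at 4394.3 / 0.37255 = 11795 RPM.
Belt: ratio = 20.8/10.3 = 2.0194, so the final shaft turns at 11795 / 2.0194 = 5840.9 RPM.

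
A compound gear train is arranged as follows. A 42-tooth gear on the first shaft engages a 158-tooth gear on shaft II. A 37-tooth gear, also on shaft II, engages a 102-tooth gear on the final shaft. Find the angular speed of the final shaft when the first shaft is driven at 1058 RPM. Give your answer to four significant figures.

the first shaft → shaft II (gear mesh, 158/42): 1058 ÷ 3.7619 = 281.24 RPM
shaft II → the final shaft (gear mesh, 102/37): 281.24 ÷ 2.7568 = 102.02 RPM

102.0 RPM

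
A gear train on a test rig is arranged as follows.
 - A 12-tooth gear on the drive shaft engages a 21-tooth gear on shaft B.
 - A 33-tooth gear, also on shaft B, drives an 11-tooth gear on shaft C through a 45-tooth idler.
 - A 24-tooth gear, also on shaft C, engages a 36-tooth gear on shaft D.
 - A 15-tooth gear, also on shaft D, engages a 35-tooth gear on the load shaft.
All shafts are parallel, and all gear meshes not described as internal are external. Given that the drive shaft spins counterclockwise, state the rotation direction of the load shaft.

clockwise

the drive shaft → shaft B: external mesh, 1 reversal → CW.
shaft B → shaft C: driver → idler → driven is 2 external meshes, 2 reversals → CW.
shaft C → shaft D: external mesh, 1 reversal → CCW.
shaft D → the load shaft: external mesh, 1 reversal → CW.
5 reversals in total — an odd number — so the load shaft turns opposite to the drive shaft.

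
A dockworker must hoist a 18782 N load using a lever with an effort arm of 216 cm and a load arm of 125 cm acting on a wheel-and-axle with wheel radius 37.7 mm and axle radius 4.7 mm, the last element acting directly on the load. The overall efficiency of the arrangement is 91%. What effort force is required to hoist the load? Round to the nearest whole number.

Lever MA = effort arm / load arm = 216/125 = 1.728.
Wheel-and-axle MA = R/r = 37.7/4.7 = 8.0213.
Combined ideal MA = 1.728 × 8.0213 = 13.861.
Actual MA = 13.861 × 0.91 = 12.613.
Effort = load / actual MA = 18782 / 12.613 = 1489.1 N.

1489 N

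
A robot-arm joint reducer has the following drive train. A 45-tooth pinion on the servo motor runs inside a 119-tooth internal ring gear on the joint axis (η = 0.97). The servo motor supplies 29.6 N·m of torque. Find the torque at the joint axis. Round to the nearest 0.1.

75.9 N·m

internal gear 119/45 = 2.6444 → τ = 29.6·2.6444·0.97 = 75.927 N·m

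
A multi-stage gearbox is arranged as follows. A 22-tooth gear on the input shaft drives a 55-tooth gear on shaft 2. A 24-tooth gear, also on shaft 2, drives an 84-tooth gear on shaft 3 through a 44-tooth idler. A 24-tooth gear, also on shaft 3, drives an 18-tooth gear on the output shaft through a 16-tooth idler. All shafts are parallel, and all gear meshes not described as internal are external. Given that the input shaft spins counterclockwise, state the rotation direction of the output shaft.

clockwise

the input shaft → shaft 2: external mesh, 1 reversal → CW.
shaft 2 → shaft 3: driver → idler → driven is 2 external meshes, 2 reversals → CW.
shaft 3 → the output shaft: driver → idler → driven is 2 external meshes, 2 reversals → CW.
5 reversals in total — an odd number — so the output shaft turns opposite to the input shaft.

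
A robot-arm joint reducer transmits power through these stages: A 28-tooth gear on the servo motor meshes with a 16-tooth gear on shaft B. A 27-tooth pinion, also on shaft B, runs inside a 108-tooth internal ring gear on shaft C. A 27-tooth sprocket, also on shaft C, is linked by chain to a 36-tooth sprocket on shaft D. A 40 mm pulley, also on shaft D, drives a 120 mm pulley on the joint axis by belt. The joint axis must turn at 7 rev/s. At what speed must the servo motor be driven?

64 rev/s

Overall ratio R = 0.57143 × 4 × 1.3333 × 3 = 9.1429.
Required input speed = output speed × R = 7 × 9.1429 = 64 rev/s.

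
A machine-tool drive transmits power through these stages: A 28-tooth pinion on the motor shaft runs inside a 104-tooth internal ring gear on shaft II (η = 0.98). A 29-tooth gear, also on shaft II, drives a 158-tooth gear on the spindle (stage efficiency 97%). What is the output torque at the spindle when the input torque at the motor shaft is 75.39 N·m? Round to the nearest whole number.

1450 N·m

After the internal gear (104/28): 75.39 × 3.7143 × 0.98 = 274.42 N·m
After the gear mesh (158/29): 274.42 × 5.4483 × 0.97 = 1450.3 N·m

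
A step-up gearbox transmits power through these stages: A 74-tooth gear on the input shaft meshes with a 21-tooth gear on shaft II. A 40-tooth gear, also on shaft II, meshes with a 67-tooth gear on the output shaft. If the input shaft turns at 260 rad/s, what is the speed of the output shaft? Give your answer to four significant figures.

547.0 rad/s

the input shaft → shaft II (gear mesh, 21/74): 260 ÷ 0.28378 = 916.19 rad/s
shaft II → the output shaft (gear mesh, 67/40): 916.19 ÷ 1.675 = 546.98 rad/s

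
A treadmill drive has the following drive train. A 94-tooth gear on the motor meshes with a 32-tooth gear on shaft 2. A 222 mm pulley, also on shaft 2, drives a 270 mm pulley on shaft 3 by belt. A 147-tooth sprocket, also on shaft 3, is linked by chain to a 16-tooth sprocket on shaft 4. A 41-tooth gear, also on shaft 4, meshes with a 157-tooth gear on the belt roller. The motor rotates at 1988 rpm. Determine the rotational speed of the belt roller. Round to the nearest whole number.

11520 rpm

the motor → shaft 2 (gear mesh, 32/94): 1988 ÷ 0.34043 = 5839.8 rpm
shaft 2 → shaft 3 (belt, 270/222): 5839.8 ÷ 1.2162 = 4801.6 rpm
shaft 3 → shaft 4 (chain, 16/147): 4801.6 ÷ 0.10884 = 44114 rpm
shaft 4 → the belt roller (gear mesh, 157/41): 44114 ÷ 3.8293 = 11520 rpm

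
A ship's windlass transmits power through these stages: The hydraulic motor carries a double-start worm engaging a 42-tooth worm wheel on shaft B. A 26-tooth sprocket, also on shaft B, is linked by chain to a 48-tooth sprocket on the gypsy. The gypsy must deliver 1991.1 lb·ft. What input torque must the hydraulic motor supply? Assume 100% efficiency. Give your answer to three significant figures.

51.4 lb·ft

Overall ratio R = 21 × 1.8462 = 38.769.
Input torque = output torque / R = 1991.1 / 38.769 = 51.358 lb·ft.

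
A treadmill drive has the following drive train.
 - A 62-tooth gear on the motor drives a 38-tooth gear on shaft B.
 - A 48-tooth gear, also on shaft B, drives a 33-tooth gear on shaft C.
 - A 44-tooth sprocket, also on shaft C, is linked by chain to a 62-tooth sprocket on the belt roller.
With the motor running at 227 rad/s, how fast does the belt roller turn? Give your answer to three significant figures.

gear mesh 38/62 = 0.6129 → 227/0.6129 = 370.37 rad/s
gear mesh 33/48 = 0.6875 → 370.37/0.6875 = 538.72 rad/s
chain 62/44 = 1.4091 → 538.72/1.4091 = 382.32 rad/s

382 rad/s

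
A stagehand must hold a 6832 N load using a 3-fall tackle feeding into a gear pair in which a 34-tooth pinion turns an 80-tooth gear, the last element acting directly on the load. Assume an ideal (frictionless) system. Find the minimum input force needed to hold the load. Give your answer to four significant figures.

Block-and-tackle MA = number of supporting rope parts = 3.
Gear pair MA = 80/34 = 2.3529.
Combined ideal MA = 3 × 2.3529 = 7.0588.
Effort = load / MA = 6832 / 7.0588 = 967.87 N.

967.9 N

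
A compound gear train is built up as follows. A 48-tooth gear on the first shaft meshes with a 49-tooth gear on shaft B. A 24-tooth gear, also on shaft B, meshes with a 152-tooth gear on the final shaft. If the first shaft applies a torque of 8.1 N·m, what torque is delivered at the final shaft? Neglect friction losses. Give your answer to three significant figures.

Gear mesh: ratio = 49/48 = 1.0208; torque at shaft B = 8.1 × 1.0208 = 8.2687 N·m.
Gear mesh: ratio = 152/24 = 6.3333; torque at the final shaft = 8.2687 × 6.3333 = 52.369 N·m.

52.4 N·m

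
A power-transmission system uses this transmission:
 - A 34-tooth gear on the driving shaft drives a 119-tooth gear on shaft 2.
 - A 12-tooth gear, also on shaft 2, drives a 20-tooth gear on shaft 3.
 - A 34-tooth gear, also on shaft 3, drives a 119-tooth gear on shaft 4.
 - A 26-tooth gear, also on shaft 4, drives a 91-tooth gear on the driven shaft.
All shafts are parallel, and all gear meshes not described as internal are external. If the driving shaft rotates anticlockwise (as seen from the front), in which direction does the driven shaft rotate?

anticlockwise

the driving shaft → shaft 2: external mesh, 1 reversal → CW.
shaft 2 → shaft 3: external mesh, 1 reversal → CCW.
shaft 3 → shaft 4: external mesh, 1 reversal → CW.
shaft 4 → the driven shaft: external mesh, 1 reversal → CCW.
4 reversals in total — an even number — so the driven shaft turns the same way as the driving shaft.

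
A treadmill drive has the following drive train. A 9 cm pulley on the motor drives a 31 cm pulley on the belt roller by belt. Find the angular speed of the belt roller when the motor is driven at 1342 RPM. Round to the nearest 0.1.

389.6 RPM

belt 31/9 = 3.4444 → 1342/3.4444 = 389.61 RPM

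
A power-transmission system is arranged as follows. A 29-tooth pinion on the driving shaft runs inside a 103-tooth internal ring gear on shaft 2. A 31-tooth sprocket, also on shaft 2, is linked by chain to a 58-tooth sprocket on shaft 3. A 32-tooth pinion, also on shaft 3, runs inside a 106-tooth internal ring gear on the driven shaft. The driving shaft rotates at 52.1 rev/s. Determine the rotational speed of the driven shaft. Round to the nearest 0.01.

the driving shaft → shaft 2 (internal gear, 103/29): 52.1 ÷ 3.5517 = 14.669 rev/s
shaft 2 → shaft 3 (chain, 58/31): 14.669 ÷ 1.871 = 7.8403 rev/s
shaft 3 → the driven shaft (internal gear, 106/32): 7.8403 ÷ 3.3125 = 2.3669 rev/s

2.37 rev/s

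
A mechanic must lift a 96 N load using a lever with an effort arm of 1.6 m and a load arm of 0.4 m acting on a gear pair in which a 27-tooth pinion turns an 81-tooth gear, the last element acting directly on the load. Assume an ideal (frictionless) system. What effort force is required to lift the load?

8 N

Lever MA = effort arm / load arm = 1.6/0.4 = 4.
Gear pair MA = 81/27 = 3.
Combined ideal MA = 4 × 3 = 12.
Effort = load / MA = 96 / 12 = 8 N.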